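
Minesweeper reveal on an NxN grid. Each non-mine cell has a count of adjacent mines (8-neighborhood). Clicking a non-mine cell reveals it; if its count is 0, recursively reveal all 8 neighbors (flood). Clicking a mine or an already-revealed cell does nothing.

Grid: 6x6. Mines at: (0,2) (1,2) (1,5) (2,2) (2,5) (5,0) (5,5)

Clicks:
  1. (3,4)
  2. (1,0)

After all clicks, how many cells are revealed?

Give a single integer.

Click 1 (3,4) count=1: revealed 1 new [(3,4)] -> total=1
Click 2 (1,0) count=0: revealed 10 new [(0,0) (0,1) (1,0) (1,1) (2,0) (2,1) (3,0) (3,1) (4,0) (4,1)] -> total=11

Answer: 11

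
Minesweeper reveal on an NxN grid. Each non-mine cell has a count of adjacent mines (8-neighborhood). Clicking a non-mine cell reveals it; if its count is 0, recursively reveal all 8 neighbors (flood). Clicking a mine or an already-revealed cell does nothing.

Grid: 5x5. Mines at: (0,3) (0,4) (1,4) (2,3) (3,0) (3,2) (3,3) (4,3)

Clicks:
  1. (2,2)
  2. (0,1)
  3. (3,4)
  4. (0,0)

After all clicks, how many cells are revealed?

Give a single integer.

Click 1 (2,2) count=3: revealed 1 new [(2,2)] -> total=1
Click 2 (0,1) count=0: revealed 8 new [(0,0) (0,1) (0,2) (1,0) (1,1) (1,2) (2,0) (2,1)] -> total=9
Click 3 (3,4) count=3: revealed 1 new [(3,4)] -> total=10
Click 4 (0,0) count=0: revealed 0 new [(none)] -> total=10

Answer: 10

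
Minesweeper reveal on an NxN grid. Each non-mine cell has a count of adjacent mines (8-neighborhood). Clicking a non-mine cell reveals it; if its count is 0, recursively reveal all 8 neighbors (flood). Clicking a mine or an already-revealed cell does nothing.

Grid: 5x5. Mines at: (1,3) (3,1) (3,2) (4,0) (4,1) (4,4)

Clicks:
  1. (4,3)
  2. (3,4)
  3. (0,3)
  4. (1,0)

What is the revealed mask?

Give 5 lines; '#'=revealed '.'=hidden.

Click 1 (4,3) count=2: revealed 1 new [(4,3)] -> total=1
Click 2 (3,4) count=1: revealed 1 new [(3,4)] -> total=2
Click 3 (0,3) count=1: revealed 1 new [(0,3)] -> total=3
Click 4 (1,0) count=0: revealed 9 new [(0,0) (0,1) (0,2) (1,0) (1,1) (1,2) (2,0) (2,1) (2,2)] -> total=12

Answer: ####.
###..
###..
....#
...#.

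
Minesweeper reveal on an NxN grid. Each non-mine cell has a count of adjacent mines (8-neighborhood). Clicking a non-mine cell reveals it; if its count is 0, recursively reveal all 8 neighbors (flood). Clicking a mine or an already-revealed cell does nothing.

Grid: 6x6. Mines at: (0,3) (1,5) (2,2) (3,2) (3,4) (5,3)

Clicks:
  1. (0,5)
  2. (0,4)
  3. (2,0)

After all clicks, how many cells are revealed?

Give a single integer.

Click 1 (0,5) count=1: revealed 1 new [(0,5)] -> total=1
Click 2 (0,4) count=2: revealed 1 new [(0,4)] -> total=2
Click 3 (2,0) count=0: revealed 16 new [(0,0) (0,1) (0,2) (1,0) (1,1) (1,2) (2,0) (2,1) (3,0) (3,1) (4,0) (4,1) (4,2) (5,0) (5,1) (5,2)] -> total=18

Answer: 18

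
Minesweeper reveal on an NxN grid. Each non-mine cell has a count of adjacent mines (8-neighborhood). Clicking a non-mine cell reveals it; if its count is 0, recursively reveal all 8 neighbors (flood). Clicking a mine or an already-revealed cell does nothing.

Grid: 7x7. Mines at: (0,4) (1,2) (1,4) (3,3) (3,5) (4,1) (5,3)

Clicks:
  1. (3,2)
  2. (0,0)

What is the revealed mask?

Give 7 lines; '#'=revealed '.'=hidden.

Click 1 (3,2) count=2: revealed 1 new [(3,2)] -> total=1
Click 2 (0,0) count=0: revealed 8 new [(0,0) (0,1) (1,0) (1,1) (2,0) (2,1) (3,0) (3,1)] -> total=9

Answer: ##.....
##.....
##.....
###....
.......
.......
.......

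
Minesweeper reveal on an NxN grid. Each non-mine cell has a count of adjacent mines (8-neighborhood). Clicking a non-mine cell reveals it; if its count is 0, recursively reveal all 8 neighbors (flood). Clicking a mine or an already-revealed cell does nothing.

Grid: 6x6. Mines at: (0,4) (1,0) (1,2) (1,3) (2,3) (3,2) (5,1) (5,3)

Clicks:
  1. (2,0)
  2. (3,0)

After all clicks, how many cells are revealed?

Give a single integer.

Click 1 (2,0) count=1: revealed 1 new [(2,0)] -> total=1
Click 2 (3,0) count=0: revealed 5 new [(2,1) (3,0) (3,1) (4,0) (4,1)] -> total=6

Answer: 6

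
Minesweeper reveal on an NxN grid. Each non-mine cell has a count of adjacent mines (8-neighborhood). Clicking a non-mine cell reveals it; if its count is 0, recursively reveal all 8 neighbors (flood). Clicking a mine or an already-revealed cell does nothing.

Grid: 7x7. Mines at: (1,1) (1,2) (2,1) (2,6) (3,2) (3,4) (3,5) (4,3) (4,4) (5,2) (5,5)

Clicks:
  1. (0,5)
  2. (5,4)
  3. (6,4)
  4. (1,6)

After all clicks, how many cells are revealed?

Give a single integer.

Answer: 13

Derivation:
Click 1 (0,5) count=0: revealed 11 new [(0,3) (0,4) (0,5) (0,6) (1,3) (1,4) (1,5) (1,6) (2,3) (2,4) (2,5)] -> total=11
Click 2 (5,4) count=3: revealed 1 new [(5,4)] -> total=12
Click 3 (6,4) count=1: revealed 1 new [(6,4)] -> total=13
Click 4 (1,6) count=1: revealed 0 new [(none)] -> total=13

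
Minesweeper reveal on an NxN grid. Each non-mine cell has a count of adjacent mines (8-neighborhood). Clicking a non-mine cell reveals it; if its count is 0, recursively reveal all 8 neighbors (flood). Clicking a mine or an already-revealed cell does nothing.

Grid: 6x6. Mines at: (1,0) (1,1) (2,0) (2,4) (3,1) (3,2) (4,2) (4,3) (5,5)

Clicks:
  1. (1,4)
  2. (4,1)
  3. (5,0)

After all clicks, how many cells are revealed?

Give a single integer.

Answer: 5

Derivation:
Click 1 (1,4) count=1: revealed 1 new [(1,4)] -> total=1
Click 2 (4,1) count=3: revealed 1 new [(4,1)] -> total=2
Click 3 (5,0) count=0: revealed 3 new [(4,0) (5,0) (5,1)] -> total=5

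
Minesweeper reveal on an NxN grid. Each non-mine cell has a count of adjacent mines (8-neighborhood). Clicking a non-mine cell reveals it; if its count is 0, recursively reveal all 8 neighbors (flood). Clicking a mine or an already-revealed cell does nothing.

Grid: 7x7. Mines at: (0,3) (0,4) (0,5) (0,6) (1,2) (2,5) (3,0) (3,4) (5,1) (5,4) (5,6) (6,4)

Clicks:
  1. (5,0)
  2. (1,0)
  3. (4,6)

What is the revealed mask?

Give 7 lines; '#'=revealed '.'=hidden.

Answer: ##.....
##.....
##.....
.......
......#
#......
.......

Derivation:
Click 1 (5,0) count=1: revealed 1 new [(5,0)] -> total=1
Click 2 (1,0) count=0: revealed 6 new [(0,0) (0,1) (1,0) (1,1) (2,0) (2,1)] -> total=7
Click 3 (4,6) count=1: revealed 1 new [(4,6)] -> total=8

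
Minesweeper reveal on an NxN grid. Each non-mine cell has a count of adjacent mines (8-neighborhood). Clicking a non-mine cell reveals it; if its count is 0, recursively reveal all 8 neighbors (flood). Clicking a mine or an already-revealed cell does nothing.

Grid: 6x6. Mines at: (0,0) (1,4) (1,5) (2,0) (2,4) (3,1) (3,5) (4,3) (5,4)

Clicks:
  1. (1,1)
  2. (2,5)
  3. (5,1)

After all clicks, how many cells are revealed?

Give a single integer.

Answer: 8

Derivation:
Click 1 (1,1) count=2: revealed 1 new [(1,1)] -> total=1
Click 2 (2,5) count=4: revealed 1 new [(2,5)] -> total=2
Click 3 (5,1) count=0: revealed 6 new [(4,0) (4,1) (4,2) (5,0) (5,1) (5,2)] -> total=8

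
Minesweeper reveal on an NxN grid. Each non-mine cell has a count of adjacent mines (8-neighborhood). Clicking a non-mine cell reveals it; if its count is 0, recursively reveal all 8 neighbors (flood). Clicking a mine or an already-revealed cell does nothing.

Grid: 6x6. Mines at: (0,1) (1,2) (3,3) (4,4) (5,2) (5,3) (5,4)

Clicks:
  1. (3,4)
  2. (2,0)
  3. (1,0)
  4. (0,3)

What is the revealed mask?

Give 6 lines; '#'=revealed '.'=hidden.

Click 1 (3,4) count=2: revealed 1 new [(3,4)] -> total=1
Click 2 (2,0) count=0: revealed 13 new [(1,0) (1,1) (2,0) (2,1) (2,2) (3,0) (3,1) (3,2) (4,0) (4,1) (4,2) (5,0) (5,1)] -> total=14
Click 3 (1,0) count=1: revealed 0 new [(none)] -> total=14
Click 4 (0,3) count=1: revealed 1 new [(0,3)] -> total=15

Answer: ...#..
##....
###...
###.#.
###...
##....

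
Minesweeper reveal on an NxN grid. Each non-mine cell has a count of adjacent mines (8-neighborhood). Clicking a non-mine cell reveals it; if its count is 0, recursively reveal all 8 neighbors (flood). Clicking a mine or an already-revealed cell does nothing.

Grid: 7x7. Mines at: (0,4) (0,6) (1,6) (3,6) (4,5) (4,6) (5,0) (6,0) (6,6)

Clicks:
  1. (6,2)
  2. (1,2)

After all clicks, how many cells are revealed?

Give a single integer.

Click 1 (6,2) count=0: revealed 37 new [(0,0) (0,1) (0,2) (0,3) (1,0) (1,1) (1,2) (1,3) (1,4) (1,5) (2,0) (2,1) (2,2) (2,3) (2,4) (2,5) (3,0) (3,1) (3,2) (3,3) (3,4) (3,5) (4,0) (4,1) (4,2) (4,3) (4,4) (5,1) (5,2) (5,3) (5,4) (5,5) (6,1) (6,2) (6,3) (6,4) (6,5)] -> total=37
Click 2 (1,2) count=0: revealed 0 new [(none)] -> total=37

Answer: 37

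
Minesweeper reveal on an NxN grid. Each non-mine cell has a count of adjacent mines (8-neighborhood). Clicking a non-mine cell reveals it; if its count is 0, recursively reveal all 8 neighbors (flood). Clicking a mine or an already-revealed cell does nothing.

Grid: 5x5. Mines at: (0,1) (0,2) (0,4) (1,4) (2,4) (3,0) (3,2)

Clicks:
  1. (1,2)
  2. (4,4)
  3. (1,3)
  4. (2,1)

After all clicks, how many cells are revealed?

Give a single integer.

Answer: 7

Derivation:
Click 1 (1,2) count=2: revealed 1 new [(1,2)] -> total=1
Click 2 (4,4) count=0: revealed 4 new [(3,3) (3,4) (4,3) (4,4)] -> total=5
Click 3 (1,3) count=4: revealed 1 new [(1,3)] -> total=6
Click 4 (2,1) count=2: revealed 1 new [(2,1)] -> total=7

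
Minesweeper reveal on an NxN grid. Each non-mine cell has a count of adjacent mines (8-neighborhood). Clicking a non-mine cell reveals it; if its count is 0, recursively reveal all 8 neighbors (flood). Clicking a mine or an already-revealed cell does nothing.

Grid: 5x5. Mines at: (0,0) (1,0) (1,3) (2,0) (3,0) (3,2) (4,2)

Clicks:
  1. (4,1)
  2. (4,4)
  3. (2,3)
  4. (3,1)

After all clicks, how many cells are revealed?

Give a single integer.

Click 1 (4,1) count=3: revealed 1 new [(4,1)] -> total=1
Click 2 (4,4) count=0: revealed 6 new [(2,3) (2,4) (3,3) (3,4) (4,3) (4,4)] -> total=7
Click 3 (2,3) count=2: revealed 0 new [(none)] -> total=7
Click 4 (3,1) count=4: revealed 1 new [(3,1)] -> total=8

Answer: 8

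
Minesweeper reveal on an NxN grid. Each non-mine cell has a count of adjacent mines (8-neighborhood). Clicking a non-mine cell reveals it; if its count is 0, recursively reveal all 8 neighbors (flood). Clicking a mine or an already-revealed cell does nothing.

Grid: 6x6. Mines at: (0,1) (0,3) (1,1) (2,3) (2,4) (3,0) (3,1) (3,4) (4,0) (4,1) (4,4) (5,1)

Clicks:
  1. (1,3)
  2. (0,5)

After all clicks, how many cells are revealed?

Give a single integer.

Click 1 (1,3) count=3: revealed 1 new [(1,3)] -> total=1
Click 2 (0,5) count=0: revealed 4 new [(0,4) (0,5) (1,4) (1,5)] -> total=5

Answer: 5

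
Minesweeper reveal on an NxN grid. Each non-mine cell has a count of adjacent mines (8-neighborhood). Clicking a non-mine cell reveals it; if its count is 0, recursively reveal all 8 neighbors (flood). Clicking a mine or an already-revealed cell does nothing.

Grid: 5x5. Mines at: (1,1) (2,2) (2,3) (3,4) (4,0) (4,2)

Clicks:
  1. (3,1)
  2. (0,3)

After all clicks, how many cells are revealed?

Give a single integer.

Click 1 (3,1) count=3: revealed 1 new [(3,1)] -> total=1
Click 2 (0,3) count=0: revealed 6 new [(0,2) (0,3) (0,4) (1,2) (1,3) (1,4)] -> total=7

Answer: 7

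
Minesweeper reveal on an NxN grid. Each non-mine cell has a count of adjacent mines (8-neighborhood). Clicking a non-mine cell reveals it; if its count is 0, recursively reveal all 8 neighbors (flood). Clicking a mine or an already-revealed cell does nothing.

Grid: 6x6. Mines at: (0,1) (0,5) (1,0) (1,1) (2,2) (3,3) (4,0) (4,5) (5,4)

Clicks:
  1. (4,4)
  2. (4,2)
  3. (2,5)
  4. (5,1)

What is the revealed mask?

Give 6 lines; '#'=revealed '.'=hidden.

Click 1 (4,4) count=3: revealed 1 new [(4,4)] -> total=1
Click 2 (4,2) count=1: revealed 1 new [(4,2)] -> total=2
Click 3 (2,5) count=0: revealed 6 new [(1,4) (1,5) (2,4) (2,5) (3,4) (3,5)] -> total=8
Click 4 (5,1) count=1: revealed 1 new [(5,1)] -> total=9

Answer: ......
....##
....##
....##
..#.#.
.#....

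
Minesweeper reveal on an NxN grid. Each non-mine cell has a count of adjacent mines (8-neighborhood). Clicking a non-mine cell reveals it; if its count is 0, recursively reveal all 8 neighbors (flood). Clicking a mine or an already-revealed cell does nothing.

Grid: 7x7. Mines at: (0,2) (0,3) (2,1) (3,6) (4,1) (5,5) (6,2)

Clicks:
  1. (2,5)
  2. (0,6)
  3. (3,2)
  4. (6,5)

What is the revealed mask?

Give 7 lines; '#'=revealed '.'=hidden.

Click 1 (2,5) count=1: revealed 1 new [(2,5)] -> total=1
Click 2 (0,6) count=0: revealed 23 new [(0,4) (0,5) (0,6) (1,2) (1,3) (1,4) (1,5) (1,6) (2,2) (2,3) (2,4) (2,6) (3,2) (3,3) (3,4) (3,5) (4,2) (4,3) (4,4) (4,5) (5,2) (5,3) (5,4)] -> total=24
Click 3 (3,2) count=2: revealed 0 new [(none)] -> total=24
Click 4 (6,5) count=1: revealed 1 new [(6,5)] -> total=25

Answer: ....###
..#####
..#####
..####.
..####.
..###..
.....#.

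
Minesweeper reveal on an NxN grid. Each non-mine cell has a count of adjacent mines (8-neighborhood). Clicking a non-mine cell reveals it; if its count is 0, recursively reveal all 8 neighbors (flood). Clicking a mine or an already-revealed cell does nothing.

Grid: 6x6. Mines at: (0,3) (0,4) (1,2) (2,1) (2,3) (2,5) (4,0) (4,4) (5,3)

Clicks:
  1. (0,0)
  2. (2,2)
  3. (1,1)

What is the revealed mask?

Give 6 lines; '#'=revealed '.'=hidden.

Answer: ##....
##....
..#...
......
......
......

Derivation:
Click 1 (0,0) count=0: revealed 4 new [(0,0) (0,1) (1,0) (1,1)] -> total=4
Click 2 (2,2) count=3: revealed 1 new [(2,2)] -> total=5
Click 3 (1,1) count=2: revealed 0 new [(none)] -> total=5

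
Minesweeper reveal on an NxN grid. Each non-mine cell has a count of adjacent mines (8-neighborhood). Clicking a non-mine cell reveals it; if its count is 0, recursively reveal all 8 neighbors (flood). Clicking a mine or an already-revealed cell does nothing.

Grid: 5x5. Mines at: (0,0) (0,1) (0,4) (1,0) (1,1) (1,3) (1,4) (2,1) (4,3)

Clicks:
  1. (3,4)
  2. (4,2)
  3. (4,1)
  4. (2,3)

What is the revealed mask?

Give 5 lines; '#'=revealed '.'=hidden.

Click 1 (3,4) count=1: revealed 1 new [(3,4)] -> total=1
Click 2 (4,2) count=1: revealed 1 new [(4,2)] -> total=2
Click 3 (4,1) count=0: revealed 5 new [(3,0) (3,1) (3,2) (4,0) (4,1)] -> total=7
Click 4 (2,3) count=2: revealed 1 new [(2,3)] -> total=8

Answer: .....
.....
...#.
###.#
###..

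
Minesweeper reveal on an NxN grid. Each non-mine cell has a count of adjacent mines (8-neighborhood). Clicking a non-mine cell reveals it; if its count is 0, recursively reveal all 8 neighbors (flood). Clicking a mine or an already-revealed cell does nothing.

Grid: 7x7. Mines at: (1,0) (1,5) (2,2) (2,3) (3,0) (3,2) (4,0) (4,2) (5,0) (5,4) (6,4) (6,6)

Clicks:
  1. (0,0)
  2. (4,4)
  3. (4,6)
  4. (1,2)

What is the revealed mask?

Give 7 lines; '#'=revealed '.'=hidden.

Click 1 (0,0) count=1: revealed 1 new [(0,0)] -> total=1
Click 2 (4,4) count=1: revealed 1 new [(4,4)] -> total=2
Click 3 (4,6) count=0: revealed 10 new [(2,4) (2,5) (2,6) (3,4) (3,5) (3,6) (4,5) (4,6) (5,5) (5,6)] -> total=12
Click 4 (1,2) count=2: revealed 1 new [(1,2)] -> total=13

Answer: #......
..#....
....###
....###
....###
.....##
.......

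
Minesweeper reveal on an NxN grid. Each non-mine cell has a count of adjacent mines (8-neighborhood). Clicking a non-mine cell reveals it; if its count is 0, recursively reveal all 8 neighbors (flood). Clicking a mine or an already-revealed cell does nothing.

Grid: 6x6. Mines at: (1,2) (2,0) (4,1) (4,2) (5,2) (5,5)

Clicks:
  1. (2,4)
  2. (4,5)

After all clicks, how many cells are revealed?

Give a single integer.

Click 1 (2,4) count=0: revealed 15 new [(0,3) (0,4) (0,5) (1,3) (1,4) (1,5) (2,3) (2,4) (2,5) (3,3) (3,4) (3,5) (4,3) (4,4) (4,5)] -> total=15
Click 2 (4,5) count=1: revealed 0 new [(none)] -> total=15

Answer: 15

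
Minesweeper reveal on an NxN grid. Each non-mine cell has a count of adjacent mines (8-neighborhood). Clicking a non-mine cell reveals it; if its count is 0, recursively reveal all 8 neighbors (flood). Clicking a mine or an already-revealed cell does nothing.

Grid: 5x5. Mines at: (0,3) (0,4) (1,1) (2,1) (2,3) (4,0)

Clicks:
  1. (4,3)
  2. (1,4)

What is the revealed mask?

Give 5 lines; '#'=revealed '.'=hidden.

Click 1 (4,3) count=0: revealed 8 new [(3,1) (3,2) (3,3) (3,4) (4,1) (4,2) (4,3) (4,4)] -> total=8
Click 2 (1,4) count=3: revealed 1 new [(1,4)] -> total=9

Answer: .....
....#
.....
.####
.####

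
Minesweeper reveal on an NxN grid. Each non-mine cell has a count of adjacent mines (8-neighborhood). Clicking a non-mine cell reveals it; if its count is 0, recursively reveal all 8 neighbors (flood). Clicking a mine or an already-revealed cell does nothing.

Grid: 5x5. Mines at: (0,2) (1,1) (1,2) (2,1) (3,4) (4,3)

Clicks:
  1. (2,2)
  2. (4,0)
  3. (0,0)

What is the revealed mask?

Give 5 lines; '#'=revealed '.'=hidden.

Answer: #....
.....
..#..
###..
###..

Derivation:
Click 1 (2,2) count=3: revealed 1 new [(2,2)] -> total=1
Click 2 (4,0) count=0: revealed 6 new [(3,0) (3,1) (3,2) (4,0) (4,1) (4,2)] -> total=7
Click 3 (0,0) count=1: revealed 1 new [(0,0)] -> total=8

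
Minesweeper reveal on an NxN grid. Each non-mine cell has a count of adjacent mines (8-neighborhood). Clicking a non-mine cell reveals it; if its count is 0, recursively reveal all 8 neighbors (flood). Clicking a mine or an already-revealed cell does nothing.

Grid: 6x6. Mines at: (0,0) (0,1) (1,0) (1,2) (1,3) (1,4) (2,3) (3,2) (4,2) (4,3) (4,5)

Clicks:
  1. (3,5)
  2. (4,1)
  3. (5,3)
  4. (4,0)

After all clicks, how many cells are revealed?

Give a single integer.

Click 1 (3,5) count=1: revealed 1 new [(3,5)] -> total=1
Click 2 (4,1) count=2: revealed 1 new [(4,1)] -> total=2
Click 3 (5,3) count=2: revealed 1 new [(5,3)] -> total=3
Click 4 (4,0) count=0: revealed 7 new [(2,0) (2,1) (3,0) (3,1) (4,0) (5,0) (5,1)] -> total=10

Answer: 10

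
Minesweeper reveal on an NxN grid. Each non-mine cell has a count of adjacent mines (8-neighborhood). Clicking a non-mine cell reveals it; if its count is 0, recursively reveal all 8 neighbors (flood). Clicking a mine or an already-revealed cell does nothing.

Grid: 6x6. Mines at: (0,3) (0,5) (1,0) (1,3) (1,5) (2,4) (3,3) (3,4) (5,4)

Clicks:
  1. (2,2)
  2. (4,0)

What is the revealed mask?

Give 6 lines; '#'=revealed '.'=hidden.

Answer: ......
......
###...
###...
####..
####..

Derivation:
Click 1 (2,2) count=2: revealed 1 new [(2,2)] -> total=1
Click 2 (4,0) count=0: revealed 13 new [(2,0) (2,1) (3,0) (3,1) (3,2) (4,0) (4,1) (4,2) (4,3) (5,0) (5,1) (5,2) (5,3)] -> total=14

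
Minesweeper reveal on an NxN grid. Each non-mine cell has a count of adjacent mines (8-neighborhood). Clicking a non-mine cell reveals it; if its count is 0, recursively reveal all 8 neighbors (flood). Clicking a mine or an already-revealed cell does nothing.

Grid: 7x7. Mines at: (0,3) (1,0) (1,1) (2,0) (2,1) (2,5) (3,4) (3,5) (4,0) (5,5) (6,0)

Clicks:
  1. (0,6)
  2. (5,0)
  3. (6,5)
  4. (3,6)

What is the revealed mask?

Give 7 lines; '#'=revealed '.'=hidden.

Answer: ....###
....###
.......
......#
.......
#......
.....#.

Derivation:
Click 1 (0,6) count=0: revealed 6 new [(0,4) (0,5) (0,6) (1,4) (1,5) (1,6)] -> total=6
Click 2 (5,0) count=2: revealed 1 new [(5,0)] -> total=7
Click 3 (6,5) count=1: revealed 1 new [(6,5)] -> total=8
Click 4 (3,6) count=2: revealed 1 new [(3,6)] -> total=9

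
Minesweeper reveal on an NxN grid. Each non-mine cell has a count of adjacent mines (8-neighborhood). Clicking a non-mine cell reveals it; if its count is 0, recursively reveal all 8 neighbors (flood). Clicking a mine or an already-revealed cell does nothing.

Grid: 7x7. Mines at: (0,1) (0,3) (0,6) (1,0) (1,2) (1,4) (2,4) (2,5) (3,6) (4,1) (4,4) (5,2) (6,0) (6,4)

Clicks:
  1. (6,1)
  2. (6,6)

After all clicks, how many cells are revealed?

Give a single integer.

Click 1 (6,1) count=2: revealed 1 new [(6,1)] -> total=1
Click 2 (6,6) count=0: revealed 6 new [(4,5) (4,6) (5,5) (5,6) (6,5) (6,6)] -> total=7

Answer: 7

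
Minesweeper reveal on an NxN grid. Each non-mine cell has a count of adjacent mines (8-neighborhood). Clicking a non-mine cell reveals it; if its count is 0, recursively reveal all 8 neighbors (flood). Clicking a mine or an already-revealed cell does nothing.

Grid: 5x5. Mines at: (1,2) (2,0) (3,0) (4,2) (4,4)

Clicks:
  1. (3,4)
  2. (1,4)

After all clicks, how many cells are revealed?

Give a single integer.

Click 1 (3,4) count=1: revealed 1 new [(3,4)] -> total=1
Click 2 (1,4) count=0: revealed 7 new [(0,3) (0,4) (1,3) (1,4) (2,3) (2,4) (3,3)] -> total=8

Answer: 8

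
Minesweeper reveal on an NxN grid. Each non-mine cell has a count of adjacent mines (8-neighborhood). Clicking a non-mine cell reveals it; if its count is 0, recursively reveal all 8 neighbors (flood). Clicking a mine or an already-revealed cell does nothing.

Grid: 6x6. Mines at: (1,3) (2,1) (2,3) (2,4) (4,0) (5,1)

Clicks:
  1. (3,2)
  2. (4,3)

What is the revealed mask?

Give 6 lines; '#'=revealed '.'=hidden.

Answer: ......
......
......
..####
..####
..####

Derivation:
Click 1 (3,2) count=2: revealed 1 new [(3,2)] -> total=1
Click 2 (4,3) count=0: revealed 11 new [(3,3) (3,4) (3,5) (4,2) (4,3) (4,4) (4,5) (5,2) (5,3) (5,4) (5,5)] -> total=12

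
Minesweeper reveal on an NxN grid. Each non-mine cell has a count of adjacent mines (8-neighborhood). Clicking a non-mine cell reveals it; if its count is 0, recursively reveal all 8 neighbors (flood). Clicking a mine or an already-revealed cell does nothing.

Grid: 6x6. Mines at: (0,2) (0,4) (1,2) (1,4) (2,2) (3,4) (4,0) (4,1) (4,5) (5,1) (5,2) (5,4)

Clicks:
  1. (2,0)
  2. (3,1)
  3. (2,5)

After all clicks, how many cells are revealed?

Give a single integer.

Answer: 9

Derivation:
Click 1 (2,0) count=0: revealed 8 new [(0,0) (0,1) (1,0) (1,1) (2,0) (2,1) (3,0) (3,1)] -> total=8
Click 2 (3,1) count=3: revealed 0 new [(none)] -> total=8
Click 3 (2,5) count=2: revealed 1 new [(2,5)] -> total=9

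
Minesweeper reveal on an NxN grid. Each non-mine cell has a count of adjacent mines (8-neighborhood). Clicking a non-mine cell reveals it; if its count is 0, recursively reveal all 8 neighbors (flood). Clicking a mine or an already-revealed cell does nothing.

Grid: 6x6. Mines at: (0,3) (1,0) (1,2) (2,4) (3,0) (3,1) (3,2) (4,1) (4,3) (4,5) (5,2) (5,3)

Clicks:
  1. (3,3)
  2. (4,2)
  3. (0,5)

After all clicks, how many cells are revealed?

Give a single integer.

Answer: 6

Derivation:
Click 1 (3,3) count=3: revealed 1 new [(3,3)] -> total=1
Click 2 (4,2) count=6: revealed 1 new [(4,2)] -> total=2
Click 3 (0,5) count=0: revealed 4 new [(0,4) (0,5) (1,4) (1,5)] -> total=6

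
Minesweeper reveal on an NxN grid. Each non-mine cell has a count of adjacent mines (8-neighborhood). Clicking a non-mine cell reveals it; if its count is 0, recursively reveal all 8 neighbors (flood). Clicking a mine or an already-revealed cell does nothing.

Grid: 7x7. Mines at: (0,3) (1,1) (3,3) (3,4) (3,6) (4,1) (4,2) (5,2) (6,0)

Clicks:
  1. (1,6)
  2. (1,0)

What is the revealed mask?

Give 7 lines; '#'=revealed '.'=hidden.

Answer: ....###
#...###
....###
.......
.......
.......
.......

Derivation:
Click 1 (1,6) count=0: revealed 9 new [(0,4) (0,5) (0,6) (1,4) (1,5) (1,6) (2,4) (2,5) (2,6)] -> total=9
Click 2 (1,0) count=1: revealed 1 new [(1,0)] -> total=10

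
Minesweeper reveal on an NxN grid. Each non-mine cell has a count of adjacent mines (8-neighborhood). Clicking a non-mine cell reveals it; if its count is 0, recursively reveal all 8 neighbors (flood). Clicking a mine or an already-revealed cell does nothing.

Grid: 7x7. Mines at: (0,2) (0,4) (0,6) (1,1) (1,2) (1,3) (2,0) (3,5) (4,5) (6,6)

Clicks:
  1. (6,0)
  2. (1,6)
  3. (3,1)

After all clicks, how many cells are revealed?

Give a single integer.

Answer: 27

Derivation:
Click 1 (6,0) count=0: revealed 26 new [(2,1) (2,2) (2,3) (2,4) (3,0) (3,1) (3,2) (3,3) (3,4) (4,0) (4,1) (4,2) (4,3) (4,4) (5,0) (5,1) (5,2) (5,3) (5,4) (5,5) (6,0) (6,1) (6,2) (6,3) (6,4) (6,5)] -> total=26
Click 2 (1,6) count=1: revealed 1 new [(1,6)] -> total=27
Click 3 (3,1) count=1: revealed 0 new [(none)] -> total=27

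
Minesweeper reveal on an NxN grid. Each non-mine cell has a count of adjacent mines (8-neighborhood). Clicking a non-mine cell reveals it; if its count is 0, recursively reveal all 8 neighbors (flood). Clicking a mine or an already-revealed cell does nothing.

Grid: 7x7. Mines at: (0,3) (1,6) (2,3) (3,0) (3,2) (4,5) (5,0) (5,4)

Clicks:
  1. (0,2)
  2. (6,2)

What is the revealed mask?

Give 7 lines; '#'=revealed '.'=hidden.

Click 1 (0,2) count=1: revealed 1 new [(0,2)] -> total=1
Click 2 (6,2) count=0: revealed 9 new [(4,1) (4,2) (4,3) (5,1) (5,2) (5,3) (6,1) (6,2) (6,3)] -> total=10

Answer: ..#....
.......
.......
.......
.###...
.###...
.###...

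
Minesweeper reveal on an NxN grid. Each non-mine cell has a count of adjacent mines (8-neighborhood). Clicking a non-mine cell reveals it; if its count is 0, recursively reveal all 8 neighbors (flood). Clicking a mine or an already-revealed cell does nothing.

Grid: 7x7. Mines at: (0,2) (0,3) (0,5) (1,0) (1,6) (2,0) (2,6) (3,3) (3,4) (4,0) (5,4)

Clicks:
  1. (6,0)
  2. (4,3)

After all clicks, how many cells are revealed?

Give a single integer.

Click 1 (6,0) count=0: revealed 11 new [(4,1) (4,2) (4,3) (5,0) (5,1) (5,2) (5,3) (6,0) (6,1) (6,2) (6,3)] -> total=11
Click 2 (4,3) count=3: revealed 0 new [(none)] -> total=11

Answer: 11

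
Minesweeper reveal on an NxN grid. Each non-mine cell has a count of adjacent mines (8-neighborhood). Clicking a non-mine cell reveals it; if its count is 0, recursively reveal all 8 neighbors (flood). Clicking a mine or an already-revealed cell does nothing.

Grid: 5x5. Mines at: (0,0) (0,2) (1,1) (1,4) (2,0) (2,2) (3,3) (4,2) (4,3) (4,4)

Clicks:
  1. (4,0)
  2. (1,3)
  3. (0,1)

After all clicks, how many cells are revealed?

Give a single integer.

Answer: 6

Derivation:
Click 1 (4,0) count=0: revealed 4 new [(3,0) (3,1) (4,0) (4,1)] -> total=4
Click 2 (1,3) count=3: revealed 1 new [(1,3)] -> total=5
Click 3 (0,1) count=3: revealed 1 new [(0,1)] -> total=6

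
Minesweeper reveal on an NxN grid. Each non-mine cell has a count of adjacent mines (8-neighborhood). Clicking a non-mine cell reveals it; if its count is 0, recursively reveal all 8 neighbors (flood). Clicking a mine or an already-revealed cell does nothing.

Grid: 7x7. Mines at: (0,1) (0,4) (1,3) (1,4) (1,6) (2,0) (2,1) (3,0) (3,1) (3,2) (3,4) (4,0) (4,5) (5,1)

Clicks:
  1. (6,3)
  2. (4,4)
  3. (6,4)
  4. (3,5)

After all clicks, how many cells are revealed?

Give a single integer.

Answer: 14

Derivation:
Click 1 (6,3) count=0: revealed 13 new [(4,2) (4,3) (4,4) (5,2) (5,3) (5,4) (5,5) (5,6) (6,2) (6,3) (6,4) (6,5) (6,6)] -> total=13
Click 2 (4,4) count=2: revealed 0 new [(none)] -> total=13
Click 3 (6,4) count=0: revealed 0 new [(none)] -> total=13
Click 4 (3,5) count=2: revealed 1 new [(3,5)] -> total=14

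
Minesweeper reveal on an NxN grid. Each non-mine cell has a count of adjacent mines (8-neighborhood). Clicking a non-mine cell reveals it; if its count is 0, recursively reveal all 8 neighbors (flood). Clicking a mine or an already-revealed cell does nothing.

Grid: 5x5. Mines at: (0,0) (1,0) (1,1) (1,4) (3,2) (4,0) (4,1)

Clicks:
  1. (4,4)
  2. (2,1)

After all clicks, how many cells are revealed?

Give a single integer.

Answer: 7

Derivation:
Click 1 (4,4) count=0: revealed 6 new [(2,3) (2,4) (3,3) (3,4) (4,3) (4,4)] -> total=6
Click 2 (2,1) count=3: revealed 1 new [(2,1)] -> total=7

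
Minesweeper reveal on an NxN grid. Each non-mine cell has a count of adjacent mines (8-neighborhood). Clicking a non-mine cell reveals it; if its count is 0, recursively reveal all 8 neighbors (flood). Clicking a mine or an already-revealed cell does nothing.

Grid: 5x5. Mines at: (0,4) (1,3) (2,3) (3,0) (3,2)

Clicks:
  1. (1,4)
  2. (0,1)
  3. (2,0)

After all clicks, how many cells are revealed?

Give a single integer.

Click 1 (1,4) count=3: revealed 1 new [(1,4)] -> total=1
Click 2 (0,1) count=0: revealed 9 new [(0,0) (0,1) (0,2) (1,0) (1,1) (1,2) (2,0) (2,1) (2,2)] -> total=10
Click 3 (2,0) count=1: revealed 0 new [(none)] -> total=10

Answer: 10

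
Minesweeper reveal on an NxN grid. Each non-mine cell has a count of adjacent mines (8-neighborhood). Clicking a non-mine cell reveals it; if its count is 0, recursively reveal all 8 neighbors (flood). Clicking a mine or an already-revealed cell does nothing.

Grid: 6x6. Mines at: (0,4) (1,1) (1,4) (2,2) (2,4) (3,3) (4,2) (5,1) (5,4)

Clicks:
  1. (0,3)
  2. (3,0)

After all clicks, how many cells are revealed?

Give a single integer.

Answer: 7

Derivation:
Click 1 (0,3) count=2: revealed 1 new [(0,3)] -> total=1
Click 2 (3,0) count=0: revealed 6 new [(2,0) (2,1) (3,0) (3,1) (4,0) (4,1)] -> total=7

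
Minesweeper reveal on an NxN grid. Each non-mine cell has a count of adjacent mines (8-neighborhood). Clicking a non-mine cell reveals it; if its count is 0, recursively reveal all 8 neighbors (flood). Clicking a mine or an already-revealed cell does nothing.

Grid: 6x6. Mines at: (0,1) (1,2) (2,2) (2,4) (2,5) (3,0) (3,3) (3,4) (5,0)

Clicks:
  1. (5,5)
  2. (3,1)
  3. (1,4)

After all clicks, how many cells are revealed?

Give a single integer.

Click 1 (5,5) count=0: revealed 10 new [(4,1) (4,2) (4,3) (4,4) (4,5) (5,1) (5,2) (5,3) (5,4) (5,5)] -> total=10
Click 2 (3,1) count=2: revealed 1 new [(3,1)] -> total=11
Click 3 (1,4) count=2: revealed 1 new [(1,4)] -> total=12

Answer: 12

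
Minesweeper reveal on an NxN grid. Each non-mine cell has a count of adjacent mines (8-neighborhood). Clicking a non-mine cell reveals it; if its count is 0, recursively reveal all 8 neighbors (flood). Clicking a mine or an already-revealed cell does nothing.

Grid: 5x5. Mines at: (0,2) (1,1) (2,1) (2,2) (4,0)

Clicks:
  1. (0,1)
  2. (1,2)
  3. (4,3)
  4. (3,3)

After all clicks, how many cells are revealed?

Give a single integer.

Click 1 (0,1) count=2: revealed 1 new [(0,1)] -> total=1
Click 2 (1,2) count=4: revealed 1 new [(1,2)] -> total=2
Click 3 (4,3) count=0: revealed 14 new [(0,3) (0,4) (1,3) (1,4) (2,3) (2,4) (3,1) (3,2) (3,3) (3,4) (4,1) (4,2) (4,3) (4,4)] -> total=16
Click 4 (3,3) count=1: revealed 0 new [(none)] -> total=16

Answer: 16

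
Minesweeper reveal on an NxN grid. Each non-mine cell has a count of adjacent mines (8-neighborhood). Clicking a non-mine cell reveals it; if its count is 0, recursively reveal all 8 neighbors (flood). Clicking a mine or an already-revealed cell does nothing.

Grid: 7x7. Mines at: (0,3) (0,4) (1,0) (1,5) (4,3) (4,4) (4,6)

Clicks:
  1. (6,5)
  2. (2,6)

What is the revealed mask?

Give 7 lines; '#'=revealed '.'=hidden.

Click 1 (6,5) count=0: revealed 31 new [(1,1) (1,2) (1,3) (1,4) (2,0) (2,1) (2,2) (2,3) (2,4) (3,0) (3,1) (3,2) (3,3) (3,4) (4,0) (4,1) (4,2) (5,0) (5,1) (5,2) (5,3) (5,4) (5,5) (5,6) (6,0) (6,1) (6,2) (6,3) (6,4) (6,5) (6,6)] -> total=31
Click 2 (2,6) count=1: revealed 1 new [(2,6)] -> total=32

Answer: .......
.####..
#####.#
#####..
###....
#######
#######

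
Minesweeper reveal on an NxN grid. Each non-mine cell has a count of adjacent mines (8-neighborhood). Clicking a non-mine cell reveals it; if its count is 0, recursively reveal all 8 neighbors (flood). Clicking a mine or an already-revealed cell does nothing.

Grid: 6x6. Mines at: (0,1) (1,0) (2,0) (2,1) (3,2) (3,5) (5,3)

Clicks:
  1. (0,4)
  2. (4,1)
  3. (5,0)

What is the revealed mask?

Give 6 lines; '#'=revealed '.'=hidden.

Answer: ..####
..####
..####
##....
###...
###...

Derivation:
Click 1 (0,4) count=0: revealed 12 new [(0,2) (0,3) (0,4) (0,5) (1,2) (1,3) (1,4) (1,5) (2,2) (2,3) (2,4) (2,5)] -> total=12
Click 2 (4,1) count=1: revealed 1 new [(4,1)] -> total=13
Click 3 (5,0) count=0: revealed 7 new [(3,0) (3,1) (4,0) (4,2) (5,0) (5,1) (5,2)] -> total=20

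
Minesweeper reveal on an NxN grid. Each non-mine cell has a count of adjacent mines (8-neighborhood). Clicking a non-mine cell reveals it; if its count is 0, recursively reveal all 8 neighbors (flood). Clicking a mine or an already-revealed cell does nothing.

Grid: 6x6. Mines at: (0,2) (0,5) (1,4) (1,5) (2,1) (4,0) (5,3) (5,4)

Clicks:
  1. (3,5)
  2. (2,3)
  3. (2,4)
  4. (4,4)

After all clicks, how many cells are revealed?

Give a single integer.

Click 1 (3,5) count=0: revealed 12 new [(2,2) (2,3) (2,4) (2,5) (3,2) (3,3) (3,4) (3,5) (4,2) (4,3) (4,4) (4,5)] -> total=12
Click 2 (2,3) count=1: revealed 0 new [(none)] -> total=12
Click 3 (2,4) count=2: revealed 0 new [(none)] -> total=12
Click 4 (4,4) count=2: revealed 0 new [(none)] -> total=12

Answer: 12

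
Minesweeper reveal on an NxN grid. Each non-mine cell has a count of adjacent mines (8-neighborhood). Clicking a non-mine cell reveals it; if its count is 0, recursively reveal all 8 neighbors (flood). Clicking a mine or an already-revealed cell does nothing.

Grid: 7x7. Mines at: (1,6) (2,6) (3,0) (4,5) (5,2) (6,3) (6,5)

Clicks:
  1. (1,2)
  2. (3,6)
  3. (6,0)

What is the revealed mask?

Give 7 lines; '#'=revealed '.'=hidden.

Answer: ######.
######.
######.
.######
#####..
##.....
##.....

Derivation:
Click 1 (1,2) count=0: revealed 27 new [(0,0) (0,1) (0,2) (0,3) (0,4) (0,5) (1,0) (1,1) (1,2) (1,3) (1,4) (1,5) (2,0) (2,1) (2,2) (2,3) (2,4) (2,5) (3,1) (3,2) (3,3) (3,4) (3,5) (4,1) (4,2) (4,3) (4,4)] -> total=27
Click 2 (3,6) count=2: revealed 1 new [(3,6)] -> total=28
Click 3 (6,0) count=0: revealed 5 new [(4,0) (5,0) (5,1) (6,0) (6,1)] -> total=33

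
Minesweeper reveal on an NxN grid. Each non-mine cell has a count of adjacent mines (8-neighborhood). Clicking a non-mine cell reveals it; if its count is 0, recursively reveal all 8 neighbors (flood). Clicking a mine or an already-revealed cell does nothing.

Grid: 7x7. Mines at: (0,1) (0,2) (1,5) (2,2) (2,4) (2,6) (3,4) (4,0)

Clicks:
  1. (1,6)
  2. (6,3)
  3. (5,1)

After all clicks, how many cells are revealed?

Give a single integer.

Answer: 26

Derivation:
Click 1 (1,6) count=2: revealed 1 new [(1,6)] -> total=1
Click 2 (6,3) count=0: revealed 25 new [(3,1) (3,2) (3,3) (3,5) (3,6) (4,1) (4,2) (4,3) (4,4) (4,5) (4,6) (5,0) (5,1) (5,2) (5,3) (5,4) (5,5) (5,6) (6,0) (6,1) (6,2) (6,3) (6,4) (6,5) (6,6)] -> total=26
Click 3 (5,1) count=1: revealed 0 new [(none)] -> total=26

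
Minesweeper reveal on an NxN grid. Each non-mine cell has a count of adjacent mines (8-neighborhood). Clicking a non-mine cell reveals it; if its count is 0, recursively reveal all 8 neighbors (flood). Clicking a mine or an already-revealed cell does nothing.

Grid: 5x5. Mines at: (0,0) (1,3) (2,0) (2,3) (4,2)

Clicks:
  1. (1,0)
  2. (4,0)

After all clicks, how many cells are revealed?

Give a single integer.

Click 1 (1,0) count=2: revealed 1 new [(1,0)] -> total=1
Click 2 (4,0) count=0: revealed 4 new [(3,0) (3,1) (4,0) (4,1)] -> total=5

Answer: 5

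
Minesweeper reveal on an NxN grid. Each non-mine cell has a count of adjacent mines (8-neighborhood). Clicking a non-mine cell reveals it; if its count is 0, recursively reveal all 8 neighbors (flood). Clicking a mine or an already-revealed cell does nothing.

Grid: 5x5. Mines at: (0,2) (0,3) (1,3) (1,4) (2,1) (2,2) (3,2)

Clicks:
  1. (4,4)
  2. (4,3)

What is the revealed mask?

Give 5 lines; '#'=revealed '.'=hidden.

Answer: .....
.....
...##
...##
...##

Derivation:
Click 1 (4,4) count=0: revealed 6 new [(2,3) (2,4) (3,3) (3,4) (4,3) (4,4)] -> total=6
Click 2 (4,3) count=1: revealed 0 new [(none)] -> total=6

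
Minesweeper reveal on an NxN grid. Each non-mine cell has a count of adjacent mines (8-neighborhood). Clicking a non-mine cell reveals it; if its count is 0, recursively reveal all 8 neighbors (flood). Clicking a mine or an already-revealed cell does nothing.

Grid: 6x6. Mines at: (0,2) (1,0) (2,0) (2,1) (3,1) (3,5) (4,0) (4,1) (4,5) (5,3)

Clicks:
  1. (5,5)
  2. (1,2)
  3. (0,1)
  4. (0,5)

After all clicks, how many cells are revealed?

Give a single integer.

Click 1 (5,5) count=1: revealed 1 new [(5,5)] -> total=1
Click 2 (1,2) count=2: revealed 1 new [(1,2)] -> total=2
Click 3 (0,1) count=2: revealed 1 new [(0,1)] -> total=3
Click 4 (0,5) count=0: revealed 16 new [(0,3) (0,4) (0,5) (1,3) (1,4) (1,5) (2,2) (2,3) (2,4) (2,5) (3,2) (3,3) (3,4) (4,2) (4,3) (4,4)] -> total=19

Answer: 19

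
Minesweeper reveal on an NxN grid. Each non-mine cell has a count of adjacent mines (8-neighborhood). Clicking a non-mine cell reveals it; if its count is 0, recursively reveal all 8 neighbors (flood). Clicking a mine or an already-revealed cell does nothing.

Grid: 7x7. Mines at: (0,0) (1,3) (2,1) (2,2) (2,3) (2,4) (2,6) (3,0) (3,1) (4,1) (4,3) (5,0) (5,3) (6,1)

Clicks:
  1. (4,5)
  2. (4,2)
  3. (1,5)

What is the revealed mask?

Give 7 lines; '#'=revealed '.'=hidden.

Click 1 (4,5) count=0: revealed 12 new [(3,4) (3,5) (3,6) (4,4) (4,5) (4,6) (5,4) (5,5) (5,6) (6,4) (6,5) (6,6)] -> total=12
Click 2 (4,2) count=4: revealed 1 new [(4,2)] -> total=13
Click 3 (1,5) count=2: revealed 1 new [(1,5)] -> total=14

Answer: .......
.....#.
.......
....###
..#.###
....###
....###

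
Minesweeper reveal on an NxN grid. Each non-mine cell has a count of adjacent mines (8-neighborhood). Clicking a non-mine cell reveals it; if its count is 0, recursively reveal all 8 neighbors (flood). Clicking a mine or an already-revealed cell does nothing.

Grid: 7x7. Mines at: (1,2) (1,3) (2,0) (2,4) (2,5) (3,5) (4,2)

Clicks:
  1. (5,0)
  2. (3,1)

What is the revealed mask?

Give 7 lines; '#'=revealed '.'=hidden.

Click 1 (5,0) count=0: revealed 22 new [(3,0) (3,1) (4,0) (4,1) (4,3) (4,4) (4,5) (4,6) (5,0) (5,1) (5,2) (5,3) (5,4) (5,5) (5,6) (6,0) (6,1) (6,2) (6,3) (6,4) (6,5) (6,6)] -> total=22
Click 2 (3,1) count=2: revealed 0 new [(none)] -> total=22

Answer: .......
.......
.......
##.....
##.####
#######
#######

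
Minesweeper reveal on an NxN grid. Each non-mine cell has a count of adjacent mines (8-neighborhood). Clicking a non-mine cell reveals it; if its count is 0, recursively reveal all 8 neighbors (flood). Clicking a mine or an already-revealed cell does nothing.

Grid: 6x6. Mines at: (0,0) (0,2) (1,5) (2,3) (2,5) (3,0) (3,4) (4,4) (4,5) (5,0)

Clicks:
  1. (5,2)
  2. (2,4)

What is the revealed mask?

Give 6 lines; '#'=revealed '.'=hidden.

Click 1 (5,2) count=0: revealed 9 new [(3,1) (3,2) (3,3) (4,1) (4,2) (4,3) (5,1) (5,2) (5,3)] -> total=9
Click 2 (2,4) count=4: revealed 1 new [(2,4)] -> total=10

Answer: ......
......
....#.
.###..
.###..
.###..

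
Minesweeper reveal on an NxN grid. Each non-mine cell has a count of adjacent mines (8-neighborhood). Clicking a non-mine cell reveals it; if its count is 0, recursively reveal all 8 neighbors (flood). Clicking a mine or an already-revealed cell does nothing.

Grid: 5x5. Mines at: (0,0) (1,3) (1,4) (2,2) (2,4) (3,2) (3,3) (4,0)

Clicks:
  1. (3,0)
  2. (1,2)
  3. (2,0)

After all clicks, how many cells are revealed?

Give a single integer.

Click 1 (3,0) count=1: revealed 1 new [(3,0)] -> total=1
Click 2 (1,2) count=2: revealed 1 new [(1,2)] -> total=2
Click 3 (2,0) count=0: revealed 5 new [(1,0) (1,1) (2,0) (2,1) (3,1)] -> total=7

Answer: 7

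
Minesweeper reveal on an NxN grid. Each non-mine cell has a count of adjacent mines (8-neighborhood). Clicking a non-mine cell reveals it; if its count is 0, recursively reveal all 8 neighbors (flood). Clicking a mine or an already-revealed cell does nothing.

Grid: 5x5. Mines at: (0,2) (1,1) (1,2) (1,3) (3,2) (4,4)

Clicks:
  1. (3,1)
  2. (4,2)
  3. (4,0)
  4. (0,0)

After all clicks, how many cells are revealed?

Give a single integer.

Click 1 (3,1) count=1: revealed 1 new [(3,1)] -> total=1
Click 2 (4,2) count=1: revealed 1 new [(4,2)] -> total=2
Click 3 (4,0) count=0: revealed 5 new [(2,0) (2,1) (3,0) (4,0) (4,1)] -> total=7
Click 4 (0,0) count=1: revealed 1 new [(0,0)] -> total=8

Answer: 8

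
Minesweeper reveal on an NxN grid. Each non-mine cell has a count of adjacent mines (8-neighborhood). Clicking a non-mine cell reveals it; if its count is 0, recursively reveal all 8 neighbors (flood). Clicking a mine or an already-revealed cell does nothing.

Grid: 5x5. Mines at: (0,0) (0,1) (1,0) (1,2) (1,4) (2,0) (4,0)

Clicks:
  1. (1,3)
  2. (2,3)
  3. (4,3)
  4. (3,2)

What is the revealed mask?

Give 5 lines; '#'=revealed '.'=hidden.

Click 1 (1,3) count=2: revealed 1 new [(1,3)] -> total=1
Click 2 (2,3) count=2: revealed 1 new [(2,3)] -> total=2
Click 3 (4,3) count=0: revealed 11 new [(2,1) (2,2) (2,4) (3,1) (3,2) (3,3) (3,4) (4,1) (4,2) (4,3) (4,4)] -> total=13
Click 4 (3,2) count=0: revealed 0 new [(none)] -> total=13

Answer: .....
...#.
.####
.####
.####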